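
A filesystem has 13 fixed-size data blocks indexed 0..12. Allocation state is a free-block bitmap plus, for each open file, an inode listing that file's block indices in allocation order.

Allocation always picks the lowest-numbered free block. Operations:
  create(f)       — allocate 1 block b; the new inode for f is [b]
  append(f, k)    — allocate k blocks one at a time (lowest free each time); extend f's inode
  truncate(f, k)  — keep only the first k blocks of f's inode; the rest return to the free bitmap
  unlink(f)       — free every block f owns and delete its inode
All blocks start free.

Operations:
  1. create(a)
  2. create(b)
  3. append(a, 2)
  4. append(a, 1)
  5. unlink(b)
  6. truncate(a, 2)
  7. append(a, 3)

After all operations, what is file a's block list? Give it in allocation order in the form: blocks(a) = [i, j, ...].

blocks(a) = [0, 2, 1, 3, 4]

after create(a) → a:[0]  free=[F............]
after create(b) → a:[0], b:[1]  free=[FF...........]
after append(a, 2) → a:[0, 2, 3], b:[1]  free=[FFFF.........]
after append(a, 1) → a:[0, 2, 3, 4], b:[1]  free=[FFFFF........]
after unlink(b) → a:[0, 2, 3, 4]  free=[F.FFF........]
after truncate(a, 2) → a:[0, 2]  free=[F.F..........]
after append(a, 3) → a:[0, 2, 1, 3, 4]  free=[FFFFF........]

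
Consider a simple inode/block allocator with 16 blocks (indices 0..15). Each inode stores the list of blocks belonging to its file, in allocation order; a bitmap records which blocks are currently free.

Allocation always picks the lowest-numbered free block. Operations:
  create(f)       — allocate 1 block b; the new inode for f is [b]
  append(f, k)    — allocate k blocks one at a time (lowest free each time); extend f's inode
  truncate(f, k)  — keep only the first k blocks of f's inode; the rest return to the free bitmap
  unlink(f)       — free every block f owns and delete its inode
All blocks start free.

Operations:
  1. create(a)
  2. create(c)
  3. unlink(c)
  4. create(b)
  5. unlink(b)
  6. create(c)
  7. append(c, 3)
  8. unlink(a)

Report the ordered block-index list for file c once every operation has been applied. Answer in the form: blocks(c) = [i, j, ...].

blocks(c) = [1, 2, 3, 4]

  1. create(a)  ⇒  F...............  {a→[0]}
  2. create(c)  ⇒  FF..............  {a→[0]; c→[1]}
  3. unlink(c)  ⇒  F...............  {a→[0]}
  4. create(b)  ⇒  FF..............  {a→[0]; b→[1]}
  5. unlink(b)  ⇒  F...............  {a→[0]}
  6. create(c)  ⇒  FF..............  {a→[0]; c→[1]}
  7. append(c, 3)  ⇒  FFFFF...........  {a→[0]; c→[1, 2, 3, 4]}
  8. unlink(a)  ⇒  .FFFF...........  {c→[1, 2, 3, 4]}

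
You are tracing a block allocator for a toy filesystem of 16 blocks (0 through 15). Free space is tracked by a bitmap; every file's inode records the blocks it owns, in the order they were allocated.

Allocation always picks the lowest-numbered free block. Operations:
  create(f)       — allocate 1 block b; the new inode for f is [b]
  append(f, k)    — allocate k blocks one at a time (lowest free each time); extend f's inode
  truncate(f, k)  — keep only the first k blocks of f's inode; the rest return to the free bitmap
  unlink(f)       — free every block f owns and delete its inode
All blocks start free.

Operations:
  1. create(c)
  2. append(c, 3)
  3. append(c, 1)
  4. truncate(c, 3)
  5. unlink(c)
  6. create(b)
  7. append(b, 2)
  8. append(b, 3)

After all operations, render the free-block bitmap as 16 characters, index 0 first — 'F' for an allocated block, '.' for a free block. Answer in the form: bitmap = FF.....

after create(c) → c:[0]  free=[F...............]
after append(c, 3) → c:[0, 1, 2, 3]  free=[FFFF............]
after append(c, 1) → c:[0, 1, 2, 3, 4]  free=[FFFFF...........]
after truncate(c, 3) → c:[0, 1, 2]  free=[FFF.............]
after unlink(c) →   free=[................]
after create(b) → b:[0]  free=[F...............]
after append(b, 2) → b:[0, 1, 2]  free=[FFF.............]
after append(b, 3) → b:[0, 1, 2, 3, 4, 5]  free=[FFFFFF..........]

bitmap = FFFFFF..........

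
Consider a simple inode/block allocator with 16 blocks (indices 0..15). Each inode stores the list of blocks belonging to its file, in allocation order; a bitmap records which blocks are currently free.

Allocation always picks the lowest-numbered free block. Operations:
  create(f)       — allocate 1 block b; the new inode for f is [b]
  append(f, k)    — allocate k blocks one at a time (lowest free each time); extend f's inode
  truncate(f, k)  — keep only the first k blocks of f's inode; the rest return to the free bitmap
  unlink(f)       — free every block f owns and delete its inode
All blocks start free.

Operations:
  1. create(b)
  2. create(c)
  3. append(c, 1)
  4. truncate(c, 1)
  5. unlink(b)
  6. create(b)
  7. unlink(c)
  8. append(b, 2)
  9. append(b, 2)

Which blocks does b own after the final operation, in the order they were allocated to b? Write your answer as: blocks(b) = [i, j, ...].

after create(b) → b:[0]  free=[F...............]
after create(c) → b:[0], c:[1]  free=[FF..............]
after append(c, 1) → b:[0], c:[1, 2]  free=[FFF.............]
after truncate(c, 1) → b:[0], c:[1]  free=[FF..............]
after unlink(b) → c:[1]  free=[.F..............]
after create(b) → b:[0], c:[1]  free=[FF..............]
after unlink(c) → b:[0]  free=[F...............]
after append(b, 2) → b:[0, 1, 2]  free=[FFF.............]
after append(b, 2) → b:[0, 1, 2, 3, 4]  free=[FFFFF...........]

blocks(b) = [0, 1, 2, 3, 4]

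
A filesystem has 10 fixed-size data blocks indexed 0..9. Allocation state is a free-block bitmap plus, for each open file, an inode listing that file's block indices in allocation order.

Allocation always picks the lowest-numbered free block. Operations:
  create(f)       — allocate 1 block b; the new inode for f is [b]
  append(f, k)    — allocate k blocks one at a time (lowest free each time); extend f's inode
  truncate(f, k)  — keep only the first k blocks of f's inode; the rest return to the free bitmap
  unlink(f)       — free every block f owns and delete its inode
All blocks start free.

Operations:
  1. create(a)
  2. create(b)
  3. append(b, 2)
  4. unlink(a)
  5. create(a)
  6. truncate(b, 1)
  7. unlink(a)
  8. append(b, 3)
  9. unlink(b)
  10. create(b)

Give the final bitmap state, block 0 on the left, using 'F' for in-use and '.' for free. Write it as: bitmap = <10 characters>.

bitmap = F.........

after create(a) → a:[0]  free=[F.........]
after create(b) → a:[0], b:[1]  free=[FF........]
after append(b, 2) → a:[0], b:[1, 2, 3]  free=[FFFF......]
after unlink(a) → b:[1, 2, 3]  free=[.FFF......]
after create(a) → a:[0], b:[1, 2, 3]  free=[FFFF......]
after truncate(b, 1) → a:[0], b:[1]  free=[FF........]
after unlink(a) → b:[1]  free=[.F........]
after append(b, 3) → b:[1, 0, 2, 3]  free=[FFFF......]
after unlink(b) →   free=[..........]
after create(b) → b:[0]  free=[F.........]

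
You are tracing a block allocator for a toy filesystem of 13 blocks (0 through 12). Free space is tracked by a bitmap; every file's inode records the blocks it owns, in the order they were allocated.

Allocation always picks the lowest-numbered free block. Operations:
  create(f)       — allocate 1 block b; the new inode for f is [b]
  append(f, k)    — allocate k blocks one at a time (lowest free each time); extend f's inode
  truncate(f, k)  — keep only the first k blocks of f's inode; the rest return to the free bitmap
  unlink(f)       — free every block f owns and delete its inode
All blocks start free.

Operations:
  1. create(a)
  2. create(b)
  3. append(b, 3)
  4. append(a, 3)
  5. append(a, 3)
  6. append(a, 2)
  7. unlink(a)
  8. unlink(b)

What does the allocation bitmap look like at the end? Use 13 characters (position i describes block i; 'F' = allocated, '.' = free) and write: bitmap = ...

[1] create(a) — a=0 (map F............)
[2] create(b) — a=0 b=1 (map FF...........)
[3] append(b, 3) — a=0 b=1,2,3,4 (map FFFFF........)
[4] append(a, 3) — a=0,5,6,7 b=1,2,3,4 (map FFFFFFFF.....)
[5] append(a, 3) — a=0,5,6,7,8,9,10 b=1,2,3,4 (map FFFFFFFFFFF..)
[6] append(a, 2) — a=0,5,6,7,8,9,10,11,12 b=1,2,3,4 (map FFFFFFFFFFFFF)
[7] unlink(a) — b=1,2,3,4 (map .FFFF........)
[8] unlink(b) —  (map .............)

bitmap = .............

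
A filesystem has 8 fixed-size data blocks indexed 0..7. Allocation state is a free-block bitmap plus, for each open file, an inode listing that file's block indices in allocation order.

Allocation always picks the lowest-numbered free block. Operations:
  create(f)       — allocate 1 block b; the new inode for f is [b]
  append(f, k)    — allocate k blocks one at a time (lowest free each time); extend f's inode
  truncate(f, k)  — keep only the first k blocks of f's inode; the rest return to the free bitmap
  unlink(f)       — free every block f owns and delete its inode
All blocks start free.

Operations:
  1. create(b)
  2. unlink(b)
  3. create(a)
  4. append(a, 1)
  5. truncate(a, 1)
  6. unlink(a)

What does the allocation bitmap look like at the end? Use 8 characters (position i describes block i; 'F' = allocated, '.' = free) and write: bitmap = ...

bitmap = ........

[1] create(b) — b=0 (map F.......)
[2] unlink(b) —  (map ........)
[3] create(a) — a=0 (map F.......)
[4] append(a, 1) — a=0,1 (map FF......)
[5] truncate(a, 1) — a=0 (map F.......)
[6] unlink(a) —  (map ........)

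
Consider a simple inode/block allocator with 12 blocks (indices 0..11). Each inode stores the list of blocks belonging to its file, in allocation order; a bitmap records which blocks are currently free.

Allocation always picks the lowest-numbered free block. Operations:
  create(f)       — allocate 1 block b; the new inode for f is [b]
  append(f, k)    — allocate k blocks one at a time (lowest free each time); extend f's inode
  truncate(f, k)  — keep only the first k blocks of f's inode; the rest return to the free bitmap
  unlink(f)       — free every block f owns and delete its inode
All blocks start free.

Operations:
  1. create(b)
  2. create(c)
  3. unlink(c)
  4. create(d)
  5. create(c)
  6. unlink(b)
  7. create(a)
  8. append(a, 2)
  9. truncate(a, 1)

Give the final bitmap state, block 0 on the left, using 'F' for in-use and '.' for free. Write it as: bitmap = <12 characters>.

[1] create(b) — b=0 (map F...........)
[2] create(c) — b=0 c=1 (map FF..........)
[3] unlink(c) — b=0 (map F...........)
[4] create(d) — b=0 d=1 (map FF..........)
[5] create(c) — b=0 c=2 d=1 (map FFF.........)
[6] unlink(b) — c=2 d=1 (map .FF.........)
[7] create(a) — a=0 c=2 d=1 (map FFF.........)
[8] append(a, 2) — a=0,3,4 c=2 d=1 (map FFFFF.......)
[9] truncate(a, 1) — a=0 c=2 d=1 (map FFF.........)

bitmap = FFF.........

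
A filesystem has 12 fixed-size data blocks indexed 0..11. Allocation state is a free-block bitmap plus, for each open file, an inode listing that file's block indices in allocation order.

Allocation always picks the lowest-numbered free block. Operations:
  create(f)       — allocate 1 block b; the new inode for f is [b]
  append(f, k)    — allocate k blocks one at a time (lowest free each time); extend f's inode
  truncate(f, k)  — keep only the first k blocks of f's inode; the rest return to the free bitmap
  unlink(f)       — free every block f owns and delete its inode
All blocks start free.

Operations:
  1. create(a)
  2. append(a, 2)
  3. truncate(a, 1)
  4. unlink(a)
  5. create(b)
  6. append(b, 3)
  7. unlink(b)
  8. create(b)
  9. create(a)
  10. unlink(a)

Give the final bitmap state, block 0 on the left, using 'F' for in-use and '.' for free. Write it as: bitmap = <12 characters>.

  1. create(a)  ⇒  F...........  {a→[0]}
  2. append(a, 2)  ⇒  FFF.........  {a→[0, 1, 2]}
  3. truncate(a, 1)  ⇒  F...........  {a→[0]}
  4. unlink(a)  ⇒  ............  {}
  5. create(b)  ⇒  F...........  {b→[0]}
  6. append(b, 3)  ⇒  FFFF........  {b→[0, 1, 2, 3]}
  7. unlink(b)  ⇒  ............  {}
  8. create(b)  ⇒  F...........  {b→[0]}
  9. create(a)  ⇒  FF..........  {a→[1]; b→[0]}
  10. unlink(a)  ⇒  F...........  {b→[0]}

bitmap = F...........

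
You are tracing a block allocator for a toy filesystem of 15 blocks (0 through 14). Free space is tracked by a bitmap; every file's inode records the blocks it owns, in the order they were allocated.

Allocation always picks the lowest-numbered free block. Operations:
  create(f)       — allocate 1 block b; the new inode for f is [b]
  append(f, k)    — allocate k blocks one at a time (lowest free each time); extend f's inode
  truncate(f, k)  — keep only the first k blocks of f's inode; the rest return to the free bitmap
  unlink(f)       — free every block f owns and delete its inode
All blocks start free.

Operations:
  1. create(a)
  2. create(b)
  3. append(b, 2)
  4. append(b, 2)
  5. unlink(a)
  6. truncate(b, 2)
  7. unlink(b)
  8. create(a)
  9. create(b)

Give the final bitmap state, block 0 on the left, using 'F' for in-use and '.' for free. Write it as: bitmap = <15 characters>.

  1. create(a)  ⇒  F..............  {a→[0]}
  2. create(b)  ⇒  FF.............  {a→[0]; b→[1]}
  3. append(b, 2)  ⇒  FFFF...........  {a→[0]; b→[1, 2, 3]}
  4. append(b, 2)  ⇒  FFFFFF.........  {a→[0]; b→[1, 2, 3, 4, 5]}
  5. unlink(a)  ⇒  .FFFFF.........  {b→[1, 2, 3, 4, 5]}
  6. truncate(b, 2)  ⇒  .FF............  {b→[1, 2]}
  7. unlink(b)  ⇒  ...............  {}
  8. create(a)  ⇒  F..............  {a→[0]}
  9. create(b)  ⇒  FF.............  {a→[0]; b→[1]}

bitmap = FF.............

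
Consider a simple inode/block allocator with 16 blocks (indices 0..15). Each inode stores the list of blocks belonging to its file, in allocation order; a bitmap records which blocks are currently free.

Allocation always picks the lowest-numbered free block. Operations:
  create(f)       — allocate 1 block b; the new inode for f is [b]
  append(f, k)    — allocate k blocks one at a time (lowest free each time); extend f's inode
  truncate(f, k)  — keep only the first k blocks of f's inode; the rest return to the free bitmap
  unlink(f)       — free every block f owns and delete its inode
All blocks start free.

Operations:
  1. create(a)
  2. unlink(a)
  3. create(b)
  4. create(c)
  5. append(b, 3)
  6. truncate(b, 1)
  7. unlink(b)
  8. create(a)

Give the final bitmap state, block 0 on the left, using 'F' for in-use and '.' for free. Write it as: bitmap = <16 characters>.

create(a): bitmap=F............... | a=[0]
unlink(a): bitmap=................ | 
create(b): bitmap=F............... | b=[0]
create(c): bitmap=FF.............. | b=[0] c=[1]
append(b, 3): bitmap=FFFFF........... | b=[0, 2, 3, 4] c=[1]
truncate(b, 1): bitmap=FF.............. | b=[0] c=[1]
unlink(b): bitmap=.F.............. | c=[1]
create(a): bitmap=FF.............. | a=[0] c=[1]

bitmap = FF..............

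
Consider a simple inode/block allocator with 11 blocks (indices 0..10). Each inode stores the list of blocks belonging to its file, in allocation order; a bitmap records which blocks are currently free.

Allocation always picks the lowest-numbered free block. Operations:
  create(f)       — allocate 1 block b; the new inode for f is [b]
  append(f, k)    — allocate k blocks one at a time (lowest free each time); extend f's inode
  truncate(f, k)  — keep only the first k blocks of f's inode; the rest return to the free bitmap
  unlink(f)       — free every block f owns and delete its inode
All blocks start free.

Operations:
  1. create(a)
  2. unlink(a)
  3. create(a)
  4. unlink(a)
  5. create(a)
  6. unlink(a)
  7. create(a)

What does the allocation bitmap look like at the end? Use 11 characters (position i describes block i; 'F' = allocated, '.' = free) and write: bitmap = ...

bitmap = F..........

[1] create(a) — a=0 (map F..........)
[2] unlink(a) —  (map ...........)
[3] create(a) — a=0 (map F..........)
[4] unlink(a) —  (map ...........)
[5] create(a) — a=0 (map F..........)
[6] unlink(a) —  (map ...........)
[7] create(a) — a=0 (map F..........)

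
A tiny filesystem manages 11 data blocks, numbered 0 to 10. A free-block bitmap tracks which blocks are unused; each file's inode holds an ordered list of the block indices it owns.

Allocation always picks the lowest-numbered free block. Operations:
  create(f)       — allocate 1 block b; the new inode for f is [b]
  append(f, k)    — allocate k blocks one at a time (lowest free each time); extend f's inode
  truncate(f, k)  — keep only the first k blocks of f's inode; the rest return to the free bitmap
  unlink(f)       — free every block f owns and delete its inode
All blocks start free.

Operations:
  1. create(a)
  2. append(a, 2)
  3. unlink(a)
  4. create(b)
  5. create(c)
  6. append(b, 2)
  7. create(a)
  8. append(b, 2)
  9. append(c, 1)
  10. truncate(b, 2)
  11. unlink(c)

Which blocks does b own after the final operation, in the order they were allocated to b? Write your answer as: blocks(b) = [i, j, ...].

after create(a) → a:[0]  free=[F..........]
after append(a, 2) → a:[0, 1, 2]  free=[FFF........]
after unlink(a) →   free=[...........]
after create(b) → b:[0]  free=[F..........]
after create(c) → b:[0], c:[1]  free=[FF.........]
after append(b, 2) → b:[0, 2, 3], c:[1]  free=[FFFF.......]
after create(a) → a:[4], b:[0, 2, 3], c:[1]  free=[FFFFF......]
after append(b, 2) → a:[4], b:[0, 2, 3, 5, 6], c:[1]  free=[FFFFFFF....]
after append(c, 1) → a:[4], b:[0, 2, 3, 5, 6], c:[1, 7]  free=[FFFFFFFF...]
after truncate(b, 2) → a:[4], b:[0, 2], c:[1, 7]  free=[FFF.F..F...]
after unlink(c) → a:[4], b:[0, 2]  free=[F.F.F......]

blocks(b) = [0, 2]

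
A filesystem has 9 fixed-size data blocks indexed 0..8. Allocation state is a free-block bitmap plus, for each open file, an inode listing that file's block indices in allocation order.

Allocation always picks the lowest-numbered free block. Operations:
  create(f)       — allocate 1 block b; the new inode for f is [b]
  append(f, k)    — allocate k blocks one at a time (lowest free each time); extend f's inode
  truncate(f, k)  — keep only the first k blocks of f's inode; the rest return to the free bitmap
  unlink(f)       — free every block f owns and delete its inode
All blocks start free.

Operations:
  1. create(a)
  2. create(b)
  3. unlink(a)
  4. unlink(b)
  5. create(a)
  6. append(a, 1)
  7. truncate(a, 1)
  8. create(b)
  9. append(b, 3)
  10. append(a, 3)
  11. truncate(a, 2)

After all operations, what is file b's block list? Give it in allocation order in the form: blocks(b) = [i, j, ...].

  1. create(a)  ⇒  F........  {a→[0]}
  2. create(b)  ⇒  FF.......  {a→[0]; b→[1]}
  3. unlink(a)  ⇒  .F.......  {b→[1]}
  4. unlink(b)  ⇒  .........  {}
  5. create(a)  ⇒  F........  {a→[0]}
  6. append(a, 1)  ⇒  FF.......  {a→[0, 1]}
  7. truncate(a, 1)  ⇒  F........  {a→[0]}
  8. create(b)  ⇒  FF.......  {a→[0]; b→[1]}
  9. append(b, 3)  ⇒  FFFFF....  {a→[0]; b→[1, 2, 3, 4]}
  10. append(a, 3)  ⇒  FFFFFFFF.  {a→[0, 5, 6, 7]; b→[1, 2, 3, 4]}
  11. truncate(a, 2)  ⇒  FFFFFF...  {a→[0, 5]; b→[1, 2, 3, 4]}

blocks(b) = [1, 2, 3, 4]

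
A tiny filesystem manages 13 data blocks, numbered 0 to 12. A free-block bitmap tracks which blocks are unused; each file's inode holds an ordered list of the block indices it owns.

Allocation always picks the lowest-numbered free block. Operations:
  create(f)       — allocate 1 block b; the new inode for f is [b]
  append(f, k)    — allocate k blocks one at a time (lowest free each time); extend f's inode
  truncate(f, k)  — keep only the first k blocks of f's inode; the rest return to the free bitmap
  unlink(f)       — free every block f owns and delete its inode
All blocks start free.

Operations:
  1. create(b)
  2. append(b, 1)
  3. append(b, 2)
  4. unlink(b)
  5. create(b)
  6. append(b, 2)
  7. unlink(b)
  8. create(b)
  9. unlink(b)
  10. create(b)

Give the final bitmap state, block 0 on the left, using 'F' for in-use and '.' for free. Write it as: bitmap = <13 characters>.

bitmap = F............

create(b): bitmap=F............ | b=[0]
append(b, 1): bitmap=FF........... | b=[0, 1]
append(b, 2): bitmap=FFFF......... | b=[0, 1, 2, 3]
unlink(b): bitmap=............. | 
create(b): bitmap=F............ | b=[0]
append(b, 2): bitmap=FFF.......... | b=[0, 1, 2]
unlink(b): bitmap=............. | 
create(b): bitmap=F............ | b=[0]
unlink(b): bitmap=............. | 
create(b): bitmap=F............ | b=[0]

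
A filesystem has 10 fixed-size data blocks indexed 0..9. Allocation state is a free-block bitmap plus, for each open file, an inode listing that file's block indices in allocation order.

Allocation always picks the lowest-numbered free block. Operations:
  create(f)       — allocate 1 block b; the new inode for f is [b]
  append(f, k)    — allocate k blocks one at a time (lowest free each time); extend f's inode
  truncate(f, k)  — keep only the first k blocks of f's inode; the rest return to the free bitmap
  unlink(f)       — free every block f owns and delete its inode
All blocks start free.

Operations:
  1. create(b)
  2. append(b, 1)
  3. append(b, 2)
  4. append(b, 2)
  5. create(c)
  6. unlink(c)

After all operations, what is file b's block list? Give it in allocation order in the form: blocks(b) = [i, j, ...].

blocks(b) = [0, 1, 2, 3, 4, 5]

create(b): bitmap=F......... | b=[0]
append(b, 1): bitmap=FF........ | b=[0, 1]
append(b, 2): bitmap=FFFF...... | b=[0, 1, 2, 3]
append(b, 2): bitmap=FFFFFF.... | b=[0, 1, 2, 3, 4, 5]
create(c): bitmap=FFFFFFF... | b=[0, 1, 2, 3, 4, 5] c=[6]
unlink(c): bitmap=FFFFFF.... | b=[0, 1, 2, 3, 4, 5]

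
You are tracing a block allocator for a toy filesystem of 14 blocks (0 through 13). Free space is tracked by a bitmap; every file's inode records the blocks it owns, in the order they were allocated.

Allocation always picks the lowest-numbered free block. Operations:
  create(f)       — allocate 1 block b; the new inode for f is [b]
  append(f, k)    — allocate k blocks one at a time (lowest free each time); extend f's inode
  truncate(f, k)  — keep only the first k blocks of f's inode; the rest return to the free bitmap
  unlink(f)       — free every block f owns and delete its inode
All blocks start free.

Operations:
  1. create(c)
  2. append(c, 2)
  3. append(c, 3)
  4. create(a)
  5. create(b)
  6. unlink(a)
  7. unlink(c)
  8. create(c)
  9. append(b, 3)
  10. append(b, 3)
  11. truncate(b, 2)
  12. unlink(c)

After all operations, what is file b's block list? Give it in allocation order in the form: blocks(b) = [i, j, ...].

blocks(b) = [7, 1]

create(c): bitmap=F............. | c=[0]
append(c, 2): bitmap=FFF........... | c=[0, 1, 2]
append(c, 3): bitmap=FFFFFF........ | c=[0, 1, 2, 3, 4, 5]
create(a): bitmap=FFFFFFF....... | a=[6] c=[0, 1, 2, 3, 4, 5]
create(b): bitmap=FFFFFFFF...... | a=[6] b=[7] c=[0, 1, 2, 3, 4, 5]
unlink(a): bitmap=FFFFFF.F...... | b=[7] c=[0, 1, 2, 3, 4, 5]
unlink(c): bitmap=.......F...... | b=[7]
create(c): bitmap=F......F...... | b=[7] c=[0]
append(b, 3): bitmap=FFFF...F...... | b=[7, 1, 2, 3] c=[0]
append(b, 3): bitmap=FFFFFFFF...... | b=[7, 1, 2, 3, 4, 5, 6] c=[0]
truncate(b, 2): bitmap=FF.....F...... | b=[7, 1] c=[0]
unlink(c): bitmap=.F.....F...... | b=[7, 1]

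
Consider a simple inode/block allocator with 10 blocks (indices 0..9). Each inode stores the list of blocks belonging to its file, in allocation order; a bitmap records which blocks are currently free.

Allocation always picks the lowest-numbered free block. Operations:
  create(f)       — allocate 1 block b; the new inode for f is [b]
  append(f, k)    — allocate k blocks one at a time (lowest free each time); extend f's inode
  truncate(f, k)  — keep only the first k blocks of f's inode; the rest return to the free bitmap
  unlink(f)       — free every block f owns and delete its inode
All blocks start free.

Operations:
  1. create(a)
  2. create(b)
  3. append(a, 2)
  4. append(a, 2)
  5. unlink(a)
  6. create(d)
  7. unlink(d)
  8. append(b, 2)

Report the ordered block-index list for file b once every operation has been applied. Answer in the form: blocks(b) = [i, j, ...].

blocks(b) = [1, 0, 2]

create(a): bitmap=F......... | a=[0]
create(b): bitmap=FF........ | a=[0] b=[1]
append(a, 2): bitmap=FFFF...... | a=[0, 2, 3] b=[1]
append(a, 2): bitmap=FFFFFF.... | a=[0, 2, 3, 4, 5] b=[1]
unlink(a): bitmap=.F........ | b=[1]
create(d): bitmap=FF........ | b=[1] d=[0]
unlink(d): bitmap=.F........ | b=[1]
append(b, 2): bitmap=FFF....... | b=[1, 0, 2]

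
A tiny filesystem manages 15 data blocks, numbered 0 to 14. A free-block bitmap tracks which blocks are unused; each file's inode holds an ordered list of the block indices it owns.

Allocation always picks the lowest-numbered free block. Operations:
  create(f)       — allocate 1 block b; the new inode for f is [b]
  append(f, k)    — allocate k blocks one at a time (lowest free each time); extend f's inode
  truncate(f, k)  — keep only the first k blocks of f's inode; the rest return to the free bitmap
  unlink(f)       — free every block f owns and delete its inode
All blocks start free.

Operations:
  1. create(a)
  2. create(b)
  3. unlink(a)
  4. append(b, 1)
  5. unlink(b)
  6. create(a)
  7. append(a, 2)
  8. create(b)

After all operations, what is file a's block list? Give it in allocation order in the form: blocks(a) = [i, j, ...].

  1. create(a)  ⇒  F..............  {a→[0]}
  2. create(b)  ⇒  FF.............  {a→[0]; b→[1]}
  3. unlink(a)  ⇒  .F.............  {b→[1]}
  4. append(b, 1)  ⇒  FF.............  {b→[1, 0]}
  5. unlink(b)  ⇒  ...............  {}
  6. create(a)  ⇒  F..............  {a→[0]}
  7. append(a, 2)  ⇒  FFF............  {a→[0, 1, 2]}
  8. create(b)  ⇒  FFFF...........  {a→[0, 1, 2]; b→[3]}

blocks(a) = [0, 1, 2]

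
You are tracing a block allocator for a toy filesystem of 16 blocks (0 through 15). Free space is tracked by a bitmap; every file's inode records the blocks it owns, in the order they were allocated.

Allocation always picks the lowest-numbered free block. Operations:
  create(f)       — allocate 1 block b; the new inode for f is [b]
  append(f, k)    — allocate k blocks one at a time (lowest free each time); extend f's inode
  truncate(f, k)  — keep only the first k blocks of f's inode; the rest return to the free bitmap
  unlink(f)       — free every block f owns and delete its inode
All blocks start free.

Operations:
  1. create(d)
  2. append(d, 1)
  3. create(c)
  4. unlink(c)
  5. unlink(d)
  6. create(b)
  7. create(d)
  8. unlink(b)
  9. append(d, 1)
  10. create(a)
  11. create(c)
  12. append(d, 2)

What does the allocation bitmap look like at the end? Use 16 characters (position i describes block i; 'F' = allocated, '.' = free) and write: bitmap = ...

create(d): bitmap=F............... | d=[0]
append(d, 1): bitmap=FF.............. | d=[0, 1]
create(c): bitmap=FFF............. | c=[2] d=[0, 1]
unlink(c): bitmap=FF.............. | d=[0, 1]
unlink(d): bitmap=................ | 
create(b): bitmap=F............... | b=[0]
create(d): bitmap=FF.............. | b=[0] d=[1]
unlink(b): bitmap=.F.............. | d=[1]
append(d, 1): bitmap=FF.............. | d=[1, 0]
create(a): bitmap=FFF............. | a=[2] d=[1, 0]
create(c): bitmap=FFFF............ | a=[2] c=[3] d=[1, 0]
append(d, 2): bitmap=FFFFFF.......... | a=[2] c=[3] d=[1, 0, 4, 5]

bitmap = FFFFFF..........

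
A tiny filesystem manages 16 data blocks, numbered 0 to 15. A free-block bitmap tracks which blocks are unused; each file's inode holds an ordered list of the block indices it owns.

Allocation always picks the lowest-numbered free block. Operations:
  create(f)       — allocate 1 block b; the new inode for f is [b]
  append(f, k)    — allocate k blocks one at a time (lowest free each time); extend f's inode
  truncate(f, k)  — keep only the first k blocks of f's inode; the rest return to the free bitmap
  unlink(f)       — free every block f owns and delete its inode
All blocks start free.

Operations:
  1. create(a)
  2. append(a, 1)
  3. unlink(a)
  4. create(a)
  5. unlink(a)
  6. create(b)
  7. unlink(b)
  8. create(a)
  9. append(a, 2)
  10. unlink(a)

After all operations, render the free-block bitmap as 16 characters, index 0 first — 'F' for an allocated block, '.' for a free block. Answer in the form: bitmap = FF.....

[1] create(a) — a=0 (map F...............)
[2] append(a, 1) — a=0,1 (map FF..............)
[3] unlink(a) —  (map ................)
[4] create(a) — a=0 (map F...............)
[5] unlink(a) —  (map ................)
[6] create(b) — b=0 (map F...............)
[7] unlink(b) —  (map ................)
[8] create(a) — a=0 (map F...............)
[9] append(a, 2) — a=0,1,2 (map FFF.............)
[10] unlink(a) —  (map ................)

bitmap = ................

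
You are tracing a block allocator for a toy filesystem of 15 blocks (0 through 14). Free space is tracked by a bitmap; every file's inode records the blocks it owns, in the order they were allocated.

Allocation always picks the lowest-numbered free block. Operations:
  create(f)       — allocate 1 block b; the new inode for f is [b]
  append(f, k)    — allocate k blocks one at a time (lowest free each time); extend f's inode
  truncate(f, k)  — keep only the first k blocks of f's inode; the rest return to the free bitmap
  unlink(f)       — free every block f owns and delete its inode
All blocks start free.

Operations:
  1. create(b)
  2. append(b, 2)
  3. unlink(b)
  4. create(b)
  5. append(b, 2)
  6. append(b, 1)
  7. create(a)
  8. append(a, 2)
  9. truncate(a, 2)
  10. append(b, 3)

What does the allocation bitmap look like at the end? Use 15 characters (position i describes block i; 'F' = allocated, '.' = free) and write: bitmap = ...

bitmap = FFFFFFFFF......

[1] create(b) — b=0 (map F..............)
[2] append(b, 2) — b=0,1,2 (map FFF............)
[3] unlink(b) —  (map ...............)
[4] create(b) — b=0 (map F..............)
[5] append(b, 2) — b=0,1,2 (map FFF............)
[6] append(b, 1) — b=0,1,2,3 (map FFFF...........)
[7] create(a) — a=4 b=0,1,2,3 (map FFFFF..........)
[8] append(a, 2) — a=4,5,6 b=0,1,2,3 (map FFFFFFF........)
[9] truncate(a, 2) — a=4,5 b=0,1,2,3 (map FFFFFF.........)
[10] append(b, 3) — a=4,5 b=0,1,2,3,6,7,8 (map FFFFFFFFF......)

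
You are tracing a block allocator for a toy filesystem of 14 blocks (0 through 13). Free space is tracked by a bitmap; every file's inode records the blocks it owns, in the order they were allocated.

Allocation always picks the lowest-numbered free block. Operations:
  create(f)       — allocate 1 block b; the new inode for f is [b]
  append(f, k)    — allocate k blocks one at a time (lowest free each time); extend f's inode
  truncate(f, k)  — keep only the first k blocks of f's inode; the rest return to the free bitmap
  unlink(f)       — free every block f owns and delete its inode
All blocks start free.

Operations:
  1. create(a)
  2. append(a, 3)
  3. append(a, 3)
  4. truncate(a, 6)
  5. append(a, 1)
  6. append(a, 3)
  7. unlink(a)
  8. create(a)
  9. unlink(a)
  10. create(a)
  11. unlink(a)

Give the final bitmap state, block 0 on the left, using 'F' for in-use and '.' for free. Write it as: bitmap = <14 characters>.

bitmap = ..............

  1. create(a)  ⇒  F.............  {a→[0]}
  2. append(a, 3)  ⇒  FFFF..........  {a→[0, 1, 2, 3]}
  3. append(a, 3)  ⇒  FFFFFFF.......  {a→[0, 1, 2, 3, 4, 5, 6]}
  4. truncate(a, 6)  ⇒  FFFFFF........  {a→[0, 1, 2, 3, 4, 5]}
  5. append(a, 1)  ⇒  FFFFFFF.......  {a→[0, 1, 2, 3, 4, 5, 6]}
  6. append(a, 3)  ⇒  FFFFFFFFFF....  {a→[0, 1, 2, 3, 4, 5, 6, 7, 8, 9]}
  7. unlink(a)  ⇒  ..............  {}
  8. create(a)  ⇒  F.............  {a→[0]}
  9. unlink(a)  ⇒  ..............  {}
  10. create(a)  ⇒  F.............  {a→[0]}
  11. unlink(a)  ⇒  ..............  {}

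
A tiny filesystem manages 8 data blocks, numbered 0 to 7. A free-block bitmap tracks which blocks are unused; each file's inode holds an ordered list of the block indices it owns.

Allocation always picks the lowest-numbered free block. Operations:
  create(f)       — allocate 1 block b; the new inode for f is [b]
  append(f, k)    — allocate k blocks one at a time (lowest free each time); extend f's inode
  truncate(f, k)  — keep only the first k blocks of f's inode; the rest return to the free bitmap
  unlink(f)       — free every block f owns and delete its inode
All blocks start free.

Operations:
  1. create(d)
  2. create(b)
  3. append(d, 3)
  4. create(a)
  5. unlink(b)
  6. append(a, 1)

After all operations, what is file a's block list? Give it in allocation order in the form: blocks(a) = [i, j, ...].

blocks(a) = [5, 1]

create(d): bitmap=F....... | d=[0]
create(b): bitmap=FF...... | b=[1] d=[0]
append(d, 3): bitmap=FFFFF... | b=[1] d=[0, 2, 3, 4]
create(a): bitmap=FFFFFF.. | a=[5] b=[1] d=[0, 2, 3, 4]
unlink(b): bitmap=F.FFFF.. | a=[5] d=[0, 2, 3, 4]
append(a, 1): bitmap=FFFFFF.. | a=[5, 1] d=[0, 2, 3, 4]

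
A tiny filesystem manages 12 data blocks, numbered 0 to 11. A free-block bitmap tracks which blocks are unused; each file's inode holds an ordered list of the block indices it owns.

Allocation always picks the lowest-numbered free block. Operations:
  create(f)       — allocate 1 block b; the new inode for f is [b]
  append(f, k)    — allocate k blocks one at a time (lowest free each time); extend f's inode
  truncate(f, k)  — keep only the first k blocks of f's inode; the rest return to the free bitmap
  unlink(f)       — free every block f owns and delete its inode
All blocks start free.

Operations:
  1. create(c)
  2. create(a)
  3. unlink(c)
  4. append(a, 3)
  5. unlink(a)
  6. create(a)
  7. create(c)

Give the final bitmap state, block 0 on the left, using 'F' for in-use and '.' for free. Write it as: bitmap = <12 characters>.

bitmap = FF..........

  1. create(c)  ⇒  F...........  {c→[0]}
  2. create(a)  ⇒  FF..........  {a→[1]; c→[0]}
  3. unlink(c)  ⇒  .F..........  {a→[1]}
  4. append(a, 3)  ⇒  FFFF........  {a→[1, 0, 2, 3]}
  5. unlink(a)  ⇒  ............  {}
  6. create(a)  ⇒  F...........  {a→[0]}
  7. create(c)  ⇒  FF..........  {a→[0]; c→[1]}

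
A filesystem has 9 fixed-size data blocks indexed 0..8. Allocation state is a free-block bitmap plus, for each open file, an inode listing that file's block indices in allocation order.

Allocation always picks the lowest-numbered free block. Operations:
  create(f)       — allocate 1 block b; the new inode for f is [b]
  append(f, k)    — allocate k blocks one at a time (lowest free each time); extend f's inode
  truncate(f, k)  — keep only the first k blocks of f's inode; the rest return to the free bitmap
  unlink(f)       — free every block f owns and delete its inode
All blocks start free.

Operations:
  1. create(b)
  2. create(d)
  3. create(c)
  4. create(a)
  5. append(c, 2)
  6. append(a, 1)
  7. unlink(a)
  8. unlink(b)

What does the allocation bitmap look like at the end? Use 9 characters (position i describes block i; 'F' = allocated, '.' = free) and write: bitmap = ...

after create(b) → b:[0]  free=[F........]
after create(d) → b:[0], d:[1]  free=[FF.......]
after create(c) → b:[0], c:[2], d:[1]  free=[FFF......]
after create(a) → a:[3], b:[0], c:[2], d:[1]  free=[FFFF.....]
after append(c, 2) → a:[3], b:[0], c:[2, 4, 5], d:[1]  free=[FFFFFF...]
after append(a, 1) → a:[3, 6], b:[0], c:[2, 4, 5], d:[1]  free=[FFFFFFF..]
after unlink(a) → b:[0], c:[2, 4, 5], d:[1]  free=[FFF.FF...]
after unlink(b) → c:[2, 4, 5], d:[1]  free=[.FF.FF...]

bitmap = .FF.FF...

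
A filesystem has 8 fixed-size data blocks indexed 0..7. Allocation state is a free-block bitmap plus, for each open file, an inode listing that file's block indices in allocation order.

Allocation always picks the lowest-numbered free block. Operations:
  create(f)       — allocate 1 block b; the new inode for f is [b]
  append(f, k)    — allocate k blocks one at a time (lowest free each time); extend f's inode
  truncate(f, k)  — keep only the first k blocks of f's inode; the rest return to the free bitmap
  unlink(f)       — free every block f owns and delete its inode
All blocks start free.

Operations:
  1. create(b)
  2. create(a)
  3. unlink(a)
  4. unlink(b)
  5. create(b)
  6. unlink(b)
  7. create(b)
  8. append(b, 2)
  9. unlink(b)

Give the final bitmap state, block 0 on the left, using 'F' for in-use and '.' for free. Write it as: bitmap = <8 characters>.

bitmap = ........

  1. create(b)  ⇒  F.......  {b→[0]}
  2. create(a)  ⇒  FF......  {a→[1]; b→[0]}
  3. unlink(a)  ⇒  F.......  {b→[0]}
  4. unlink(b)  ⇒  ........  {}
  5. create(b)  ⇒  F.......  {b→[0]}
  6. unlink(b)  ⇒  ........  {}
  7. create(b)  ⇒  F.......  {b→[0]}
  8. append(b, 2)  ⇒  FFF.....  {b→[0, 1, 2]}
  9. unlink(b)  ⇒  ........  {}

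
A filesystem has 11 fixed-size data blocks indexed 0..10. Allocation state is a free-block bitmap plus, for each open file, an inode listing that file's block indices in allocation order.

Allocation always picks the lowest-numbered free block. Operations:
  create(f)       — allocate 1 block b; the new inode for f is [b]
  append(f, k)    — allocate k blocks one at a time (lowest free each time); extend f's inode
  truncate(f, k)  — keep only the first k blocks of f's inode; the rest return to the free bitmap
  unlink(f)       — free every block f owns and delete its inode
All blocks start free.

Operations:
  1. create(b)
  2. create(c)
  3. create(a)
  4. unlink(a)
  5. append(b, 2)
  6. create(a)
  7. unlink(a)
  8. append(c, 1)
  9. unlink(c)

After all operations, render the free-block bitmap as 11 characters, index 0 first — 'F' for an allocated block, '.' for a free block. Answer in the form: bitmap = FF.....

after create(b) → b:[0]  free=[F..........]
after create(c) → b:[0], c:[1]  free=[FF.........]
after create(a) → a:[2], b:[0], c:[1]  free=[FFF........]
after unlink(a) → b:[0], c:[1]  free=[FF.........]
after append(b, 2) → b:[0, 2, 3], c:[1]  free=[FFFF.......]
after create(a) → a:[4], b:[0, 2, 3], c:[1]  free=[FFFFF......]
after unlink(a) → b:[0, 2, 3], c:[1]  free=[FFFF.......]
after append(c, 1) → b:[0, 2, 3], c:[1, 4]  free=[FFFFF......]
after unlink(c) → b:[0, 2, 3]  free=[F.FF.......]

bitmap = F.FF.......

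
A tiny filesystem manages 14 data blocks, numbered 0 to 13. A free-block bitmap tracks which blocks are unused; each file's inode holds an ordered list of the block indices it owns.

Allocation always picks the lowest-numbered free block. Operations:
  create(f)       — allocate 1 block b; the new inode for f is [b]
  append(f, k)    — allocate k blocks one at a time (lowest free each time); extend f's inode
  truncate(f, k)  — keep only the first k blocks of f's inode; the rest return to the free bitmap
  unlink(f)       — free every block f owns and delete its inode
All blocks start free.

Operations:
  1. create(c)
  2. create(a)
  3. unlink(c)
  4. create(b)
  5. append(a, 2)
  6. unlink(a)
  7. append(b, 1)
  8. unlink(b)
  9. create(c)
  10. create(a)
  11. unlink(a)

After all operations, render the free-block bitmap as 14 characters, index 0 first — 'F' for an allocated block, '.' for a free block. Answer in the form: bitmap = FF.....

create(c): bitmap=F............. | c=[0]
create(a): bitmap=FF............ | a=[1] c=[0]
unlink(c): bitmap=.F............ | a=[1]
create(b): bitmap=FF............ | a=[1] b=[0]
append(a, 2): bitmap=FFFF.......... | a=[1, 2, 3] b=[0]
unlink(a): bitmap=F............. | b=[0]
append(b, 1): bitmap=FF............ | b=[0, 1]
unlink(b): bitmap=.............. | 
create(c): bitmap=F............. | c=[0]
create(a): bitmap=FF............ | a=[1] c=[0]
unlink(a): bitmap=F............. | c=[0]

bitmap = F.............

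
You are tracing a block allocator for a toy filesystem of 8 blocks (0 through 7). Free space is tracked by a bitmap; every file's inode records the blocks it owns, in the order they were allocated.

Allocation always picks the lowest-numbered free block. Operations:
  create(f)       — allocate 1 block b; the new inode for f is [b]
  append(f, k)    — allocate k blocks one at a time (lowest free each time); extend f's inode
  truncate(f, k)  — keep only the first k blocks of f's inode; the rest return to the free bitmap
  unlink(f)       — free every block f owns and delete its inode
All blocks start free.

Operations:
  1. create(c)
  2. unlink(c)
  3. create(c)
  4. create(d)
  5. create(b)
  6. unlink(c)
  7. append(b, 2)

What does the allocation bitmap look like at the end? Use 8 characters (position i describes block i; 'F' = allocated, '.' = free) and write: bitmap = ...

[1] create(c) — c=0 (map F.......)
[2] unlink(c) —  (map ........)
[3] create(c) — c=0 (map F.......)
[4] create(d) — c=0 d=1 (map FF......)
[5] create(b) — b=2 c=0 d=1 (map FFF.....)
[6] unlink(c) — b=2 d=1 (map .FF.....)
[7] append(b, 2) — b=2,0,3 d=1 (map FFFF....)

bitmap = FFFF....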